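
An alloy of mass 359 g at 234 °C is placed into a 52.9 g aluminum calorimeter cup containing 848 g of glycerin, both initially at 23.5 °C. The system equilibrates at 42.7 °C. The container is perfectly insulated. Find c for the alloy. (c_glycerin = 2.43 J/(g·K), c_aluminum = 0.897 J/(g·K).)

c ≈ 0.589 J/(g·K)

Net heat exchanged in the isolated system is zero:
359×c×(42.7 − 234) + 848×2.43×(42.7 − 23.5) + 52.9×0.897×(42.7 − 23.5) = 0
-68677 c = -40475
c = -40475/-68677 ≈ 0.5894 J/(g·K)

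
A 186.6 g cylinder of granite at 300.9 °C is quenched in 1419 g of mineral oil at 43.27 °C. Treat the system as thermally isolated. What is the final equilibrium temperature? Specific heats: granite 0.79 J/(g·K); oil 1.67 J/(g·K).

Conservation of energy gives ΣQ = 0:
186.6*0.79*(T − 300.9) + 1419*1.67*(T − 43.27) = 0
(147.41 + 2369.7) T = 147.41*300.9 + 2369.7*43.27
T ≈ 58.36 °C

T_f ≈ 58.4 °C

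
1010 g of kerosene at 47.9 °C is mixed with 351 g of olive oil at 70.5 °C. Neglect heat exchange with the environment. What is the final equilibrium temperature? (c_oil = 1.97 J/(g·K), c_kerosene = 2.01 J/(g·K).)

T_f ≈ 53.6 °C

T_f = Σ m_i c_i T_i / Σ m_i c_i:
T_f = (691.47×70.5 + 2030.1×47.9) / (691.47 + 2030.1)
    = 145990 / 2721.6 ≈ 53.64 °C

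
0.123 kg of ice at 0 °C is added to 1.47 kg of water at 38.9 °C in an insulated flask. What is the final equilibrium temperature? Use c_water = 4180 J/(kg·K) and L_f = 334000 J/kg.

Heat gained plus heat lost sum to zero:
fusion: m_ice L_f = 0.123×334000 = 41082; warm the meltwater: 514.14 T; water cools: 1.47×4180×(T − 38.9) = 6144.6(T − 38.9)
6658.7 T = 239025 − 41082 = 197943
T ≈ 29.73 °C — above 0 °C, consistent with complete melting.

T_f ≈ 29.7 °C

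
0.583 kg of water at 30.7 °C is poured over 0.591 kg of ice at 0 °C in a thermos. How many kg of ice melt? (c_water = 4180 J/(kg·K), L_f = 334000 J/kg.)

m_melted ≈ 0.224 kg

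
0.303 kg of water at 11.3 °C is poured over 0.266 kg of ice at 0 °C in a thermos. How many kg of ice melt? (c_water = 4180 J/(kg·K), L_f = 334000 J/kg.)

m_melted ≈ 0.0429 kg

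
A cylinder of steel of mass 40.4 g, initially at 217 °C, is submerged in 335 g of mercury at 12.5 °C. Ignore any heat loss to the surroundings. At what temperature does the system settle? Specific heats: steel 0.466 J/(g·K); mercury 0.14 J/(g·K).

Heat gained plus heat lost sum to zero:
40.4*0.466*(T − 217) + 335*0.14*(T − 12.5) = 0
65.73 T = 4671.6
T = 4671.6/65.73 ≈ 71.08 °C

T_f ≈ 71.1 °C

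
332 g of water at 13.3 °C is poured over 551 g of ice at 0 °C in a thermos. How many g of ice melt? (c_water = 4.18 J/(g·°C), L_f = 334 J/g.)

m_melted ≈ 55.3 g

Cooling the water to 0 °C releases 332·4.18·13.3 = 18457 J.
Melting all 551 g of ice would need 551·334 = 184034 J.
18457 J < 184034 J, so only part of the ice melts and the system sits at 0 °C.
Mass melted = 18457/334 ≈ 55.26 g.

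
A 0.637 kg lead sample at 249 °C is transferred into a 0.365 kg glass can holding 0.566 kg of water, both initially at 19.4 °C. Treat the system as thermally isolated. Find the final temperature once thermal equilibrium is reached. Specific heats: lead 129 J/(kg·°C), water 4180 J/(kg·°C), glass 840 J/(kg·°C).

T_f ≈ 26.2 °C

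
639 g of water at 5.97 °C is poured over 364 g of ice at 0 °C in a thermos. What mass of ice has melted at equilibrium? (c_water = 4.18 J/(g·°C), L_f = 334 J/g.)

m_melted ≈ 47.7 g

Cooling the water to 0 °C releases 639×4.18×5.97 = 15946 J.
To melt every bit of ice: 364×334 = 121576 J.
Since 15946 < 121576 J, not all the ice melts; equilibrium is at 0 °C.
m_melt = 15946 / L_f = 47.74 g.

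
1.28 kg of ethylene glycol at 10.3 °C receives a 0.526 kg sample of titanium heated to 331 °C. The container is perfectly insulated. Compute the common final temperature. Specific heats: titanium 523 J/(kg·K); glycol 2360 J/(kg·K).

T_f ≈ 37.1 °C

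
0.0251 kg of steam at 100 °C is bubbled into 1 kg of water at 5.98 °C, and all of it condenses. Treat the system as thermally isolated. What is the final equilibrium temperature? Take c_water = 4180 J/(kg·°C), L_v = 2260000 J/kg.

T_f ≈ 21.5 °C

Energy conservation, ΣQ = 0:
steam→water at 100 °C releases m L_v = 0.0251×2260000 = 56726; condensed water 100 °C→T: 104.92(T − 100); original water: 4180(T − 5.98)
4284.9 T = 56726 + 10492 + 24996 = 92214
T ≈ 21.52 °C — below 100 °C, confirming all the steam condensed.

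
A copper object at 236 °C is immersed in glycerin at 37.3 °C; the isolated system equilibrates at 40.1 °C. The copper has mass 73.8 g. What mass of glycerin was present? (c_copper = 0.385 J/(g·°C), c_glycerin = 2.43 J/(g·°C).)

Energy conservation, ΣQ = 0:
73.8·0.385·(40.1 − 236) + m·2.43·(40.1 − 37.3) = 0
6.804 m = 5566.1
m = 5566.1/6.804 ≈ 818.1 g

m ≈ 818 g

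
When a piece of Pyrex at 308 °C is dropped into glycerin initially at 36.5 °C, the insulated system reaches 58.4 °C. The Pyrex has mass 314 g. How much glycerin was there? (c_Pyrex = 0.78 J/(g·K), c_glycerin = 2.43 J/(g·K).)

m ≈ 1150 g

Taking heat into each body as positive, Σ m c ΔT = 0:
314·0.78·(58.4 − 308) + m·2.43·(58.4 − 36.5) = 0
53.22 m = 61132
m = 61132/53.22 ≈ 1149 g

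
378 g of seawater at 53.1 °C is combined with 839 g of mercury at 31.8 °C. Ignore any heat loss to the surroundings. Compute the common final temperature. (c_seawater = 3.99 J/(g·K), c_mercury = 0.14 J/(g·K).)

|Q_seawater| = |Q_mercury|:
378·3.99·(53.1 − T) = 839·0.14·(T − 31.8)
1508.2(53.1 − T) = 117.46(T − 31.8)
1625.7 T = 83822  ⇒  T ≈ 51.56 °C

T_f ≈ 51.6 °C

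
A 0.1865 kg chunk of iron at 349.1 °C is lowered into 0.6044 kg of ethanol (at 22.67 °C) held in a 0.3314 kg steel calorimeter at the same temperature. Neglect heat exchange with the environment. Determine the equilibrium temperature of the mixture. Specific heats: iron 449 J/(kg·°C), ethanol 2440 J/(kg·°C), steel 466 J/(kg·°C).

T_f ≈ 38.6 °C

Taking heat into each body as positive, Σ m c ΔT = 0:
0.1865*449*(T − 349.1) + 0.6044*2440*(T − 22.67) + 0.3314*466*(T − 22.67) = 0
83.74(T − 349.1) + 1474.7(T − 22.67) + 154.43(T − 22.67) = 0
(83.74 + 1474.7 + 154.43) T = 83.74*349.1 + 1474.7*22.67 + 154.43*22.67
T ≈ 38.63 °C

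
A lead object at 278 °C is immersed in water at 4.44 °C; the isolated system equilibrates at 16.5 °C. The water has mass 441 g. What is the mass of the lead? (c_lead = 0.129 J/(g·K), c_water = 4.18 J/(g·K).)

Heat lost by the lead = heat gained by the water:
m·0.129·(278 − 16.5) = 441·4.18·(16.5 − 4.44)
33.73 m = 22231  ⇒  m ≈ 659 g

m ≈ 659 g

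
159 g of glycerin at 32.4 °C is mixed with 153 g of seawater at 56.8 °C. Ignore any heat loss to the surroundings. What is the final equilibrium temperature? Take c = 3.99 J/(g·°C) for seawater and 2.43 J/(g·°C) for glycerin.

T_f ≈ 47.3 °C

Set heat shed by the hot body equal to heat absorbed by the cold body:
153*3.99*(56.8 − T) = 159*2.43*(T − 32.4)
610.47(56.8 − T) = 386.37(T − 32.4)
996.84 T = 47193  ⇒  T ≈ 47.34 °C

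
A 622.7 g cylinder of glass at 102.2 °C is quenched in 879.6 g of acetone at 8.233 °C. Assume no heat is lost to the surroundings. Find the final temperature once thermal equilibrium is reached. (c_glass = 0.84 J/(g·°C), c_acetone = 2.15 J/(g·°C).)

T_f ≈ 28.6 °C

Energy conservation, ΣQ = 0:
622.7×0.84×(T − 102.2) + 879.6×2.15×(T − 8.233) = 0
523.07(T − 102.2) + 1891.1(T − 8.233) = 0
2414.2 T = 69027
T = 69027 / 2414.2 = 28.6 °C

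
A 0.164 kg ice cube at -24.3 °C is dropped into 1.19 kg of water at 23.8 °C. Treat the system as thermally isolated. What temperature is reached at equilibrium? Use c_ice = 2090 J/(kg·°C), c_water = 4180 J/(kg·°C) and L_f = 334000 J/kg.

T_f ≈ 9.8 °C

Conservation of energy gives ΣQ = 0:
ice -24.3→0 °C: 0.164×2090×24.3 = 8329.1
  fusion: m_ice L_f = 0.164×334000 = 54776
  meltwater 0→T: 0.164×4180×T = 685.52 T
  water cools: 1.19×4180×(T − 23.8) = 4974.2(T − 23.8)
5659.7 T = 118386 − 63105 = 55281
T ≈ 9.77 °C — above 0 °C, consistent with complete melting.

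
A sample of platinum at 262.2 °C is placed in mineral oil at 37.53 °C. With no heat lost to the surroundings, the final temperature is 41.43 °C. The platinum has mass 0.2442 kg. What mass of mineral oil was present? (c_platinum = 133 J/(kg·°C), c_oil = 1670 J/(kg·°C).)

m ≈ 1.1 kg

|Q_platinum| = |Q_oil|:
0.2442·133·(262.2 − 41.43) = m·1670·(41.43 − 37.53)
6513 m = 7170.3  ⇒  m ≈ 1.101 kg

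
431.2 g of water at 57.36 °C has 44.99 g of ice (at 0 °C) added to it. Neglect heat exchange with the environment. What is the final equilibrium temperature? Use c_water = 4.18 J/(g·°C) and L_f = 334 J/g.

Taking heat into each body as positive, Σ m c ΔT = 0:
fusion: m_ice L_f = 44.99×334 = 15027; warm the meltwater: 188.06 T; water cools: 431.2×4.18×(T − 57.36) = 1802.4(T − 57.36)
1990.5 T = 103387 − 15027 = 88360
T ≈ 44.39 °C (positive, so assuming full melt was valid).

T_f ≈ 44.4 °C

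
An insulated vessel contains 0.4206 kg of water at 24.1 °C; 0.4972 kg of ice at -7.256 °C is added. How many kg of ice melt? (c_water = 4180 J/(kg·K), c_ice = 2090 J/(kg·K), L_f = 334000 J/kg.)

m_melted ≈ 0.104 kg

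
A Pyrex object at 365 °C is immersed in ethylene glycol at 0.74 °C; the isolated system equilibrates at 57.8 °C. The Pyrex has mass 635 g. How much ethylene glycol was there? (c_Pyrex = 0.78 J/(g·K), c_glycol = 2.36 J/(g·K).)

m ≈ 1130 g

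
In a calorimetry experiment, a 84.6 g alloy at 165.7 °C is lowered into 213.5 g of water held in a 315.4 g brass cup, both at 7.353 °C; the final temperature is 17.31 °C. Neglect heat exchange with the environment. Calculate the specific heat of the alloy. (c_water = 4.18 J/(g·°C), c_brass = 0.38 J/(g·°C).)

c ≈ 0.803 J/(g·°C)

Conservation of energy gives ΣQ = 0:
84.6×c×(17.31 − 165.7) + 213.5×4.18×(17.31 − 7.353) + 315.4×0.38×(17.31 − 7.353) = 0
-12554 c = -10079
c = -10079/-12554 ≈ 0.8029 J/(g·°C)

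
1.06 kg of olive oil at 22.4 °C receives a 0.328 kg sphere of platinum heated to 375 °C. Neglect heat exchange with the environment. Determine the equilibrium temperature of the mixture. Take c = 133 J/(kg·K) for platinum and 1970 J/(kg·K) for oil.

Heat lost by the platinum equals heat gained by the oil:
0.328×133×(375 − T) = 1.06×1970×(T − 22.4)
43.62(375 − T) = 2088.2(T − 22.4)
2131.8 T = 63135  ⇒  T ≈ 29.62 °C

T_f ≈ 29.6 °C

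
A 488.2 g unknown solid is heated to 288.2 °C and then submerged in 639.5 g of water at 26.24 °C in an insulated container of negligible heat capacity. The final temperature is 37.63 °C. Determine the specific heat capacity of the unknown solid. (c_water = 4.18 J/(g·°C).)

c ≈ 0.249 J/(g·°C)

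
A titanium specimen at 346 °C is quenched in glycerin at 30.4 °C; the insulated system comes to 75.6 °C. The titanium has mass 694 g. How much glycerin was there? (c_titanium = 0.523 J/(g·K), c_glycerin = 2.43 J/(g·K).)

m ≈ 894 g

Let T be the final temperature. ΣQ_i = 0:
694×0.523×(75.6 − 346) + m×2.43×(75.6 − 30.4) = 0
109.84 m = 98145
m = 98145/109.84 ≈ 893.6 g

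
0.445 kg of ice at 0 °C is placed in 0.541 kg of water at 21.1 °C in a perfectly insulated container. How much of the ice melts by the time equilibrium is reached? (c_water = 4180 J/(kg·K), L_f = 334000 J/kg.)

m_melted ≈ 0.143 kg

Heat available from the water dropping to 0 °C: 0.541×4180×21.1 = 47715 J.
To melt every bit of ice: 0.445×334000 = 148630 J.
Since 47715 < 148630 J, not all the ice melts; equilibrium is at 0 °C.
Mass melted = 47715/334000 ≈ 0.1429 kg.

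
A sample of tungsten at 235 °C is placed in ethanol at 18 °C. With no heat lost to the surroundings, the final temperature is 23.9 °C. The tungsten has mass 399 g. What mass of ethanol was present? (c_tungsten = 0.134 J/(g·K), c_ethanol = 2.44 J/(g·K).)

|Q_tungsten| = |Q_ethanol|:
399·0.134·(235 − 23.9) = m·2.44·(23.9 − 18)
14.4 m = 11287  ⇒  m ≈ 784 g

m ≈ 784 g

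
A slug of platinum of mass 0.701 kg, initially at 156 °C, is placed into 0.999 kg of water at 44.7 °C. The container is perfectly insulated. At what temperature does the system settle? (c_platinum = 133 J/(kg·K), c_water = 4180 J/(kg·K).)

T_f ≈ 47.1 °C

Let T be the final temperature. ΣQ_i = 0:
0.701×133×(T − 156) + 0.999×4180×(T − 44.7) = 0
93.23(T − 156) + 4175.8(T − 44.7) = 0
(93.23 + 4175.8) T = 93.23×156 + 4175.8×44.7
T = 201204/4269.1 ≈ 47.13 °C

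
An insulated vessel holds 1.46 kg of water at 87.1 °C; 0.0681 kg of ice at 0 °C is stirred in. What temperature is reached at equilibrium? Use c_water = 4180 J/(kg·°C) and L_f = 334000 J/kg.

T_f ≈ 79.7 °C

Setting the total heat transfer to zero:
latent heat to melt: 0.0681·334000 = 22745
  meltwater 0→T: 0.0681·4180·T = 284.66 T
  water: 6102.8(T − 87.1)
6387.5 T = 531554 − 22745 = 508808
T ≈ 79.66 °C — above 0 °C, consistent with complete melting.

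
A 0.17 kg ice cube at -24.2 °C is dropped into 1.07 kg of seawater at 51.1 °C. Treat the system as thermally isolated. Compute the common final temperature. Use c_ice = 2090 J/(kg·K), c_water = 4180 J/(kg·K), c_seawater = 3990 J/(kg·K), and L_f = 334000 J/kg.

Energy conservation, ΣQ = 0:
ice -24.2→0 °C: 0.17·2090·24.2 = 8598.3; latent heat to melt: 0.17·334000 = 56780; warm the meltwater: 710.6 T; seawater cools: 1.07·3990·(T − 51.1) = 4269.3(T − 51.1)
4979.9 T = 218161 − 65378 = 152783
T ≈ 30.68 °C — above 0 °C, consistent with complete melting.

T_f ≈ 30.7 °C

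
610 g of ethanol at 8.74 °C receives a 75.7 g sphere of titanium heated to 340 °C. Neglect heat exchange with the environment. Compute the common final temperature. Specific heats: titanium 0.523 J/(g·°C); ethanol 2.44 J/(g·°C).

T_f ≈ 17.3 °C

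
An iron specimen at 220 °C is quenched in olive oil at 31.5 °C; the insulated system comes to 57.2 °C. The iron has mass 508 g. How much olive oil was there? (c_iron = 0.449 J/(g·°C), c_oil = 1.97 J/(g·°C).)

m ≈ 733 g

|Q_iron| = |Q_oil|:
508·0.449·(220 − 57.2) = m·1.97·(57.2 − 31.5)
50.63 m = 37133  ⇒  m ≈ 733.4 g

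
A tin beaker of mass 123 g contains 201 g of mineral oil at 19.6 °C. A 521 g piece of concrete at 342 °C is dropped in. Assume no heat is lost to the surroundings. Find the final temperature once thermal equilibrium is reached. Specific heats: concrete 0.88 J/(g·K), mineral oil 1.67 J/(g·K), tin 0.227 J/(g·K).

T_f ≈ 199.4 °C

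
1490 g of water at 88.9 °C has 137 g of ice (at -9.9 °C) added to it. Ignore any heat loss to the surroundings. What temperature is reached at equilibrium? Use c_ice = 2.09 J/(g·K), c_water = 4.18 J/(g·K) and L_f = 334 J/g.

Setting the total heat transfer to zero:
ice -9.9→0 °C: 137·2.09·9.9 = 2834.7; melt ice: 137·334 = 45758; meltwater 0→T: 137·4.18·T = 572.66 T; water: 6228.2(T − 88.9)
6800.9 T = 553687 − 48593 = 505094
T ≈ 74.27 °C. Since T > 0 °C, the all-ice-melts assumption holds.

T_f ≈ 74.3 °C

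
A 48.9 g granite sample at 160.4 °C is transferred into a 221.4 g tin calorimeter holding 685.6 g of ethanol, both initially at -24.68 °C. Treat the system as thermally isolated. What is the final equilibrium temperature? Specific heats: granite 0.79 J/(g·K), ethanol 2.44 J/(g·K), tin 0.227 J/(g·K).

Conservation of energy gives ΣQ = 0:
48.9·0.79·(T − 160.4) + 685.6·2.44·(T − (-24.68)) + 221.4·0.227·(T − (-24.68)) = 0
1761.8 T = -36330
T ≈ -20.62 °C

T_f ≈ -20.6 °C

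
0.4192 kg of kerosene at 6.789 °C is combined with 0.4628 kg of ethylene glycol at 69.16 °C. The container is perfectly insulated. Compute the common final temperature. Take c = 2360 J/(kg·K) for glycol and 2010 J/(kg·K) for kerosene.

T_f ≈ 42.0 °C

Conservation of energy gives ΣQ = 0:
0.4628×2360×(T − 69.16) + 0.4192×2010×(T − 6.789) = 0
1092.2(T − 69.16) + 842.59(T − 6.789) = 0
(1092.2 + 842.59) T = 1092.2×69.16 + 842.59×6.789
T = 81257 / 1934.8 = 42 °C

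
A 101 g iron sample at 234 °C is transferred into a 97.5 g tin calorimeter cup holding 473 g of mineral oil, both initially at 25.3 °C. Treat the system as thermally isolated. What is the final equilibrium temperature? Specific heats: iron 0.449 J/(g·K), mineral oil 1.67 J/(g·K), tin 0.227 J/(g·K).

T_f ≈ 36.3 °C

Conservation of energy gives ΣQ = 0:
101*0.449*(T − 234) + 473*1.67*(T − 25.3) + 97.5*0.227*(T − 25.3) = 0
(45.35 + 789.91 + 22.13) T = 45.35*234 + 789.91*25.3 + 22.13*25.3
T ≈ 36.34 °C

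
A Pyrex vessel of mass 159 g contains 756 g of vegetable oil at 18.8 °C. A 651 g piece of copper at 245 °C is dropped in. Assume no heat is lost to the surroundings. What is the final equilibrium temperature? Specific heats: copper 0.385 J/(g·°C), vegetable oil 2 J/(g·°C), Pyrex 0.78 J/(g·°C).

T_f ≈ 48.8 °C

Energy conservation, ΣQ = 0:
651*0.385*(T − 245) + 756*2*(T − 18.8) + 159*0.78*(T − 18.8) = 0
(250.64 + 1512 + 124.02) T = 250.64*245 + 1512*18.8 + 124.02*18.8
T = 92163 / 1886.7 = 48.8 °C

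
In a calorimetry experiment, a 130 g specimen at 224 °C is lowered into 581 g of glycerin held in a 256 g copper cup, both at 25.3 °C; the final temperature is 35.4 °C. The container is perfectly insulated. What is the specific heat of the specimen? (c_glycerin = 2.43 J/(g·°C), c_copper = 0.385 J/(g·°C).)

Taking heat into each body as positive, Σ m c ΔT = 0:
130×c×(35.4 − 224) + 581×2.43×(35.4 − 25.3) + 256×0.385×(35.4 − 25.3) = 0
-24518 c = -15255
c = -15255/-24518 ≈ 0.6222 J/(g·°C)

c ≈ 0.622 J/(g·°C)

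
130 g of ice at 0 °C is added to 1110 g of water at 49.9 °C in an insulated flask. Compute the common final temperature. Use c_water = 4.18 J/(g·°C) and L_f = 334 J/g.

T_f ≈ 36.3 °C

Taking heat into each body as positive, Σ m c ΔT = 0:
melt ice: 130·334 = 43420; warm the meltwater: 543.4 T; water: 4639.8(T − 49.9)
5183.2 T = 231526 − 43420 = 188106
T ≈ 36.29 °C. Since T > 0 °C, the all-ice-melts assumption holds.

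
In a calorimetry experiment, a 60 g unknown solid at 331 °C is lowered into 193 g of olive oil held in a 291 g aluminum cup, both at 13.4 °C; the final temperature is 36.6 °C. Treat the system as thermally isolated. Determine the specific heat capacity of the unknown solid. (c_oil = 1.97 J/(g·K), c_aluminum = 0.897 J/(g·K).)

c ≈ 0.842 J/(g·K)

Heat gained plus heat lost sum to zero:
60·c·(36.6 − 331) + 193·1.97·(36.6 − 13.4) + 291·0.897·(36.6 − 13.4) = 0
-17664 c = -14877
c = -14877/-17664 ≈ 0.8422 J/(g·K)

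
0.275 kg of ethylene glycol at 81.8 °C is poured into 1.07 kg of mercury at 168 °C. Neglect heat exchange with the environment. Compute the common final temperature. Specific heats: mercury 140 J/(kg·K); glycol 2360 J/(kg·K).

T_f ≈ 98.0 °C

T_f = Σ m_i c_i T_i / Σ m_i c_i:
T_f = (149.8·168 + 649·81.8) / (149.8 + 649)
    = 78255 / 798.8 ≈ 97.97 °C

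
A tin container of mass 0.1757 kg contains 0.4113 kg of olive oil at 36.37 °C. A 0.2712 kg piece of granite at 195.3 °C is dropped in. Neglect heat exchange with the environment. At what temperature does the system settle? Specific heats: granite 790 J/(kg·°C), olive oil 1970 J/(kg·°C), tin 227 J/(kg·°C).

Setting the total heat transfer to zero:
0.2712×790×(T − 195.3) + 0.4113×1970×(T − 36.37) + 0.1757×227×(T − 36.37) = 0
(214.25 + 810.26 + 39.88) T = 214.25×195.3 + 810.26×36.37 + 39.88×36.37
T ≈ 68.36 °C

T_f ≈ 68.4 °C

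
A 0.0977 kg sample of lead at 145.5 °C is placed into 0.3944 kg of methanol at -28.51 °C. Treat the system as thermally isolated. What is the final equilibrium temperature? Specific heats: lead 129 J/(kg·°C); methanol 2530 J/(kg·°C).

T_f ≈ -26.3 °C

|Q_lead| = |Q_methanol|:
0.0977×129×(145.5 − T) = 0.3944×2530×(T − (-28.51))
12.6(145.5 − T) = 997.83(T − (-28.51))
1010.4 T = -26614  ⇒  T ≈ -26.34 °C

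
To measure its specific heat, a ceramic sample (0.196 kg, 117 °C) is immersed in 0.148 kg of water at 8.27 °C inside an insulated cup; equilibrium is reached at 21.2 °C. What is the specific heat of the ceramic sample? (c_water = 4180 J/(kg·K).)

Taking heat into each body as positive, Σ m c ΔT = 0:
0.196·c·(21.2 − 117) + 0.148·4180·(21.2 − 8.27) = 0
-18.78 c = -7999
c = -7999/-18.78 ≈ 426 J/(kg·K)

c ≈ 426 J/(kg·K)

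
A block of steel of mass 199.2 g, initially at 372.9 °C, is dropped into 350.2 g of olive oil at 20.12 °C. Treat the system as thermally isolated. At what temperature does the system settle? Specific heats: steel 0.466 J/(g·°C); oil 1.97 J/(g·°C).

T_f ≈ 62.0 °C

Set heat shed by the hot body equal to heat absorbed by the cold body:
199.2·0.466·(372.9 − T) = 350.2·1.97·(T − 20.12)
92.83(372.9 − T) = 689.89(T − 20.12)
782.72 T = 48496  ⇒  T ≈ 61.96 °C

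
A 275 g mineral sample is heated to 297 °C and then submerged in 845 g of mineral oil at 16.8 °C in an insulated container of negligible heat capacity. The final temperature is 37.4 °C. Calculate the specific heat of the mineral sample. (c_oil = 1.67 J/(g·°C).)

c ≈ 0.407 J/(g·°C)

Heat gained plus heat lost sum to zero:
275×c×(37.4 − 297) + 845×1.67×(37.4 − 16.8) = 0
-71390 c = -29070
c = -29070/-71390 ≈ 0.4072 J/(g·°C)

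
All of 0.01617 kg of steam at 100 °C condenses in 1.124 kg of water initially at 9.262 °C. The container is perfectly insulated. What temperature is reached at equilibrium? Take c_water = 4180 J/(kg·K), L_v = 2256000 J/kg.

T_f ≈ 18.2 °C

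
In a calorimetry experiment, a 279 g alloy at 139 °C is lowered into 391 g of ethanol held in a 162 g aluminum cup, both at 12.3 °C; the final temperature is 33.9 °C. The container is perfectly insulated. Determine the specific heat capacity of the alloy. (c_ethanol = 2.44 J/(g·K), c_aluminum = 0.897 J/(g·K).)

c ≈ 0.81 J/(g·K)

Taking heat into each body as positive, Σ m c ΔT = 0:
279·c·(33.9 − 139) + 391·2.44·(33.9 − 12.3) + 162·0.897·(33.9 − 12.3) = 0
-29323 c = -23746
c = -23746/-29323 ≈ 0.8098 J/(g·K)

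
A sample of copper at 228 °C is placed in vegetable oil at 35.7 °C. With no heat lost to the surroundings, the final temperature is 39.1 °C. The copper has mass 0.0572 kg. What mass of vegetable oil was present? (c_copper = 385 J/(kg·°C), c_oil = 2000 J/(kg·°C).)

Heat lost by the copper = heat gained by the oil:
0.0572·385·(228 − 39.1) = m·2000·(39.1 − 35.7)
6800 m = 4160  ⇒  m ≈ 0.6118 kg

m ≈ 0.612 kg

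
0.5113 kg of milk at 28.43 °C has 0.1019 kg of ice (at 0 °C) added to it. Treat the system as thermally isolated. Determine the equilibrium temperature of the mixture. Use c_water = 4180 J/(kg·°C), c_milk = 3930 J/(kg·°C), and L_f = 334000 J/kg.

T_f ≈ 9.5 °C

Conservation of energy gives ΣQ = 0:
fusion: m_ice L_f = 0.1019·334000 = 34035
  meltwater 0→T: 0.1019·4180·T = 425.94 T
  milk cools: 0.5113·3930·(T − 28.43) = 2009.4(T − 28.43)
2435.4 T = 57127 − 34035 = 23093
T ≈ 9.48 °C — above 0 °C, consistent with complete melting.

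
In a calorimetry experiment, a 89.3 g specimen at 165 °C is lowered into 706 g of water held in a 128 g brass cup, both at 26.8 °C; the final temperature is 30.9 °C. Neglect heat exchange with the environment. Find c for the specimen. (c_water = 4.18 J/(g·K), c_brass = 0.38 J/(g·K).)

Let T be the final temperature. ΣQ_i = 0:
89.3×c×(30.9 − 165) + 706×4.18×(30.9 − 26.8) + 128×0.38×(30.9 − 26.8) = 0
-11975 c = -12299
c = -12299/-11975 ≈ 1.027 J/(g·K)

c ≈ 1.03 J/(g·K)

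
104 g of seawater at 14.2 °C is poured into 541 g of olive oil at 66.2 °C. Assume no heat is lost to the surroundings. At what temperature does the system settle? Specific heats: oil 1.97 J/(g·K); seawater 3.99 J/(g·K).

Taking heat into each body as positive, Σ m c ΔT = 0:
541*1.97*(T − 66.2) + 104*3.99*(T − 14.2) = 0
1065.8(T − 66.2) + 414.96(T − 14.2) = 0
1480.7 T = 76446
T ≈ 51.63 °C

T_f ≈ 51.6 °C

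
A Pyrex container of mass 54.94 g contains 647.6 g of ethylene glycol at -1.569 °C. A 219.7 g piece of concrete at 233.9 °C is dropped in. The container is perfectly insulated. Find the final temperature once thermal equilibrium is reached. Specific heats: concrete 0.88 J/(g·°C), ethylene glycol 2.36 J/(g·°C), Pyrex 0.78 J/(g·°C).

T_f ≈ 24.2 °C

Energy conservation, ΣQ = 0:
219.7*0.88*(T − 233.9) + 647.6*2.36*(T − (-1.569)) + 54.94*0.78*(T − (-1.569)) = 0
193.34(T − 233.9) + 1528.3(T − (-1.569)) + 42.85(T − (-1.569)) = 0
1764.5 T = 42756
T ≈ 24.23 °C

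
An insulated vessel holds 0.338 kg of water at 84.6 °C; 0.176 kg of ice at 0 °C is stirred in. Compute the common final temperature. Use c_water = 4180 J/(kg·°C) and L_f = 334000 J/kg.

T_f ≈ 28.3 °C

Heat gained plus heat lost sum to zero:
latent heat to melt: 0.176·334000 = 58784; meltwater 0→T: 0.176·4180·T = 735.68 T; water cools: 0.338·4180·(T − 84.6) = 1412.8(T − 84.6)
2148.5 T = 119526 − 58784 = 60742
T ≈ 28.27 °C. Since T > 0 °C, the all-ice-melts assumption holds.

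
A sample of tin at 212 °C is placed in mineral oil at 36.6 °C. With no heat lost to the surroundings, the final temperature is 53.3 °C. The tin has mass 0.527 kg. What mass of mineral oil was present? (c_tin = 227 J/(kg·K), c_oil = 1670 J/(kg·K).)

m ≈ 0.681 kg

|Q_tin| = |Q_oil|:
0.527×227×(212 − 53.3) = m×1670×(53.3 − 36.6)
27889 m = 18985  ⇒  m ≈ 0.6807 kg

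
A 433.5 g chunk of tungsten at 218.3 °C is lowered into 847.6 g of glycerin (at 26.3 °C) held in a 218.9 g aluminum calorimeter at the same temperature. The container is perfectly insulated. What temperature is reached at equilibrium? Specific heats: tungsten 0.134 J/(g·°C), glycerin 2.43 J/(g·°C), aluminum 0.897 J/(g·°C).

Heat gained plus heat lost sum to zero:
433.5·0.134·(T − 218.3) + 847.6·2.43·(T − 26.3) + 218.9·0.897·(T − 26.3) = 0
(58.09 + 2059.7 + 196.35) T = 58.09·218.3 + 2059.7·26.3 + 196.35·26.3
T ≈ 31.12 °C

T_f ≈ 31.1 °C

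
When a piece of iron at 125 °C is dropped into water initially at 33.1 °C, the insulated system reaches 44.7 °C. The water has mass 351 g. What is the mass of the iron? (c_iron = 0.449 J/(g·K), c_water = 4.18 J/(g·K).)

|Q_iron| = |Q_water|:
m×0.449×(125 − 44.7) = 351×4.18×(44.7 − 33.1)
36.05 m = 17019  ⇒  m ≈ 472 g

m ≈ 472 g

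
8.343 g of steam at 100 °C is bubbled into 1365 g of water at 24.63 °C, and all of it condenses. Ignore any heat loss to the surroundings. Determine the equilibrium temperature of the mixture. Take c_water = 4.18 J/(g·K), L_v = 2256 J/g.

Energy balance with sensible and latent terms:
latent heat released on condensation: 8.343×2256 = 18822; condensed water 100 °C→T: 34.87(T − 100); water warms: 1365×4.18×(T − 24.63) = 5705.7(T − 24.63)
5740.6 T = 18822 + 3487.4 + 140531 = 162841
T ≈ 28.37 °C (< 100 °C, so full condensation is consistent).

T_f ≈ 28.4 °C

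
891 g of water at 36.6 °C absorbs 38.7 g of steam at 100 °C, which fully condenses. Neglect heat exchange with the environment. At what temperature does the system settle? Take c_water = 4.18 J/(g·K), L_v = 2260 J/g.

Sum of m c ΔT and latent-heat terms is zero:
latent heat released on condensation: 38.7×2260 = 87462
  condensed water 100 °C→T: 161.77(T − 100)
  water warms: 891×4.18×(T − 36.6) = 3724.4(T − 36.6)
3886.1 T = 87462 + 16177 + 136312 = 239951
T ≈ 61.75 °C — below 100 °C, confirming all the steam condensed.

T_f ≈ 61.7 °C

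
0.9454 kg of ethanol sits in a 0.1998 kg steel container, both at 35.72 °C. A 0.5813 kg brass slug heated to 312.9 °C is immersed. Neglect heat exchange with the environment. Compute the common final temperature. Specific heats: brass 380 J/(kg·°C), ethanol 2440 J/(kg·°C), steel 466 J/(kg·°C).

T_f ≈ 59.1 °C

Taking heat into each body as positive, Σ m c ΔT = 0:
0.5813*380*(T − 312.9) + 0.9454*2440*(T − 35.72) + 0.1998*466*(T − 35.72) = 0
220.89(T − 312.9) + 2306.8(T − 35.72) + 93.11(T − 35.72) = 0
(220.89 + 2306.8 + 93.11) T = 220.89*312.9 + 2306.8*35.72 + 93.11*35.72
T = 154842 / 2620.8 = 59.1 °C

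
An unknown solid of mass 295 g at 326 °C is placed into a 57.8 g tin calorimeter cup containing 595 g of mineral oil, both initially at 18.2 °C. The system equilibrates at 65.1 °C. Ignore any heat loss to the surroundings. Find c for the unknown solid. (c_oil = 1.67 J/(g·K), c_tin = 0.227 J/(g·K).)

Setting the total heat transfer to zero:
295·c·(65.1 − 326) + 595·1.67·(65.1 − 18.2) + 57.8·0.227·(65.1 − 18.2) = 0
-76966 c = -47218
c = -47218/-76966 ≈ 0.6135 J/(g·K)

c ≈ 0.613 J/(g·K)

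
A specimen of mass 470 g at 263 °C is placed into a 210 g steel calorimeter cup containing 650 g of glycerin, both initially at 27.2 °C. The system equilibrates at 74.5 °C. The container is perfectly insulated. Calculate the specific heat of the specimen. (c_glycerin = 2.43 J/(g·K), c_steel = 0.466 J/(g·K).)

c ≈ 0.896 J/(g·K)

Let T be the final temperature. ΣQ_i = 0:
470×c×(74.5 − 263) + 650×2.43×(74.5 − 27.2) + 210×0.466×(74.5 − 27.2) = 0
-88595 c = -79339
c = -79339/-88595 ≈ 0.8955 J/(g·K)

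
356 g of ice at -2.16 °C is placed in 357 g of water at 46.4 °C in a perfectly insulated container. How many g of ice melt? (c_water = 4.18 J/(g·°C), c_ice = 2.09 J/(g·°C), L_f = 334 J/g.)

Water can give up m c ΔT = 357·4.18·46.4 = 69241 J before reaching 0 °C.
Of that, 356·2.09·2.16 = 1607.1 J goes to bring the ice to 0 °C, leaving 67634 J.
To melt every bit of ice: 356·334 = 118904 J.
67634 J < 118904 J, so only part of the ice melts and the system sits at 0 °C.
m_melt = 67634 / L_f = 202.5 g.

m_melted ≈ 202 g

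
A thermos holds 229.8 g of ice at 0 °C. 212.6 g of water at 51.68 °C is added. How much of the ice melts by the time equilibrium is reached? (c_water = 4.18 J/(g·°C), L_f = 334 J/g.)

Water can give up m c ΔT = 212.6×4.18×51.68 = 45926 J before reaching 0 °C.
Melting all 229.8 g of ice would need 229.8×334 = 76753 J.
Since 45926 < 76753 J, not all the ice melts; equilibrium is at 0 °C.
m_melted×334 = 45926  ⇒  m_melted ≈ 137.5 g.

m_melted ≈ 138 g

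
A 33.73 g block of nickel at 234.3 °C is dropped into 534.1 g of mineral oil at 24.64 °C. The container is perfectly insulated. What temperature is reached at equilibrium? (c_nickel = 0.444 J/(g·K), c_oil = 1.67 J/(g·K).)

With ΣQ=0 the equilibrium temperature is the m·c-weighted mean:
T_f = (14.98·234.3 + 891.95·24.64) / (14.98 + 891.95)
    = 25486 / 906.92 ≈ 28.10 °C

T_f ≈ 28.1 °C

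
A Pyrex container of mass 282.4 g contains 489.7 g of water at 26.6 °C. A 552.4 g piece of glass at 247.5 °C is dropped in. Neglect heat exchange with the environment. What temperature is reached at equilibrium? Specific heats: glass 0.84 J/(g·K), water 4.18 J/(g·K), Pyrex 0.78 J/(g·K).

T_f ≈ 64.1 °C

T_f = Σ m_i c_i T_i / Σ m_i c_i:
T_f = (464.02·247.5 + 2046.9·26.6 + 220.27·26.6) / (464.02 + 2046.9 + 220.27)
    = 175152 / 2731.2 ≈ 64.13 °C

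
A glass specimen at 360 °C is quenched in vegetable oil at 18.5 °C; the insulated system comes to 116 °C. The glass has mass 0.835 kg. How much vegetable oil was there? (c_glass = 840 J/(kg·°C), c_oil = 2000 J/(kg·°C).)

Taking heat into each body as positive, Σ m c ΔT = 0:
0.835·840·(116 − 360) + m·2000·(116 − 18.5) = 0
195000 m = 171142
m = 171142/195000 ≈ 0.8776 kg

m ≈ 0.878 kg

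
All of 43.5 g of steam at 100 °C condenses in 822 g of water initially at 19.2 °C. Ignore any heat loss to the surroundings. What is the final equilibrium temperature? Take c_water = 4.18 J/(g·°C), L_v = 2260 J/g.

T_f ≈ 50.4 °C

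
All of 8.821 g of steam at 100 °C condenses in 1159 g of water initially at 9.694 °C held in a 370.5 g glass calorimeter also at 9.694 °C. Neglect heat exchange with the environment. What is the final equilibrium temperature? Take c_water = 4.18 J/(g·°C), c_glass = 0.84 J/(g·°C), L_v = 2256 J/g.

Conservation of energy gives ΣQ = 0:
condense steam: −8.821·2256 = −19900
  condensate cools 100→T: 8.821·4.18·(T − 100) = 36.87(T − 100)
  water warms: 1159·4.18·(T − 9.694) = 4844.6(T − 9.694)
  glass cup: 370.5·0.84·(T − 9.694) = 311.22(T − 9.694)
5192.7 T = 19900 + 3687.2 + 49981 = 73568
T ≈ 14.17 °C (< 100 °C, so full condensation is consistent).

T_f ≈ 14.2 °C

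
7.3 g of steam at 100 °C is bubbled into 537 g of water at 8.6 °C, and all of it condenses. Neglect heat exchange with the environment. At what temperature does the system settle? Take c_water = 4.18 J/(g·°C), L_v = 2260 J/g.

T_f ≈ 17.1 °C

Energy balance with sensible and latent terms:
condense steam: −7.3·2260 = −16498
  condensed water 100 °C→T: 30.51(T − 100)
  original water: 2244.7(T − 8.6)
2275.2 T = 16498 + 3051.4 + 19304 = 38853
T ≈ 17.08 °C — below 100 °C, confirming all the steam condensed.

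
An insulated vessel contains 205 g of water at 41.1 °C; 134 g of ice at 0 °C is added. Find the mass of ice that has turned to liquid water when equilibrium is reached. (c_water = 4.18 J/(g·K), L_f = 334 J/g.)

Heat available from the water dropping to 0 °C: 205·4.18·41.1 = 35219 J.
Melting all 134 g of ice would need 134·334 = 44756 J.
That's not enough to melt it all — equilibrium is at 0 °C with ice remaining.
m_melted·334 = 35219  ⇒  m_melted ≈ 105.4 g.

m_melted ≈ 105 g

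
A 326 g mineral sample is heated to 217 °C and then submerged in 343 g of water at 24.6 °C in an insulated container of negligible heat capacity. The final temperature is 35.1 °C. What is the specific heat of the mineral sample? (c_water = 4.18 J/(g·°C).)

c ≈ 0.254 J/(g·°C)

Conservation of energy gives ΣQ = 0:
326×c×(35.1 − 217) + 343×4.18×(35.1 − 24.6) = 0
-59299 c = -15054
c = -15054/-59299 ≈ 0.2539 J/(g·°C)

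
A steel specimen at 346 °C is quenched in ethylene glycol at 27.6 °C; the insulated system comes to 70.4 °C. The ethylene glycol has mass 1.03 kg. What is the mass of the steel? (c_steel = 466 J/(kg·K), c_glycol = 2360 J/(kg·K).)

Energy conservation, ΣQ = 0:
m·466·(70.4 − 346) + 1.03·2360·(70.4 − 27.6) = 0
-128430 m = -104038
m = -104038/-128430 ≈ 0.8101 kg

m ≈ 0.81 kg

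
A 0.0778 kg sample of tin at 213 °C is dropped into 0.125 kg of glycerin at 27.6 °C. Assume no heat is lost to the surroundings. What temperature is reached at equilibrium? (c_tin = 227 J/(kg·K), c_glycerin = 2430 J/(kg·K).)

Energy conservation, ΣQ = 0:
0.0778·227·(T − 213) + 0.125·2430·(T − 27.6) = 0
321.41 T = 12145
T ≈ 37.79 °C

T_f ≈ 37.8 °C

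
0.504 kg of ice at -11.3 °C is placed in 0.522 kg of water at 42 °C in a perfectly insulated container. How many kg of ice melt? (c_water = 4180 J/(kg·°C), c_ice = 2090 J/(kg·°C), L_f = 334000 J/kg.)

Heat available from the water dropping to 0 °C: 0.522·4180·42 = 91642 J.
Of that, 0.504·2090·11.3 = 11903 J goes to bring the ice to 0 °C, leaving 79739 J.
Fully melting the ice requires m_ice L_f = 0.504·334000 = 168336 J.
79739 J < 168336 J, so only part of the ice melts and the system sits at 0 °C.
m_melted·334000 = 79739  ⇒  m_melted ≈ 0.2387 kg.

m_melted ≈ 0.239 kg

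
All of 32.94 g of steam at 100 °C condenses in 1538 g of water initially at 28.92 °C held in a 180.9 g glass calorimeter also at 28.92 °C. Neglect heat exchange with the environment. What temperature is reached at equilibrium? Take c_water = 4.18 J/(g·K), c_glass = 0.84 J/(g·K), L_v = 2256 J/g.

T_f ≈ 41.4 °C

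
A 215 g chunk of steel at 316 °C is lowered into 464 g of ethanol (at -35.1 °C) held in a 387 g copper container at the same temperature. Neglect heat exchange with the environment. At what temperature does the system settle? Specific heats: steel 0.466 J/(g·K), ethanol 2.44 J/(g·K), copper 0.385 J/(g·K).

T_f ≈ -9.6 °C

Taking heat into each body as positive, Σ m c ΔT = 0:
215×0.466×(T − 316) + 464×2.44×(T − (-35.1)) + 387×0.385×(T − (-35.1)) = 0
(100.19 + 1132.2 + 149) T = 100.19×316 + 1132.2×(-35.1) + 149×(-35.1)
T = -13309/1381.3 ≈ -9.63 °C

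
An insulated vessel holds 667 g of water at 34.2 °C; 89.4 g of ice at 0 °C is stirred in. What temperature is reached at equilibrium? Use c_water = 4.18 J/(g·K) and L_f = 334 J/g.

T_f ≈ 20.7 °C

Conservation of energy gives ΣQ = 0:
melt ice: 89.4·334 = 29860; meltwater 0→T: 89.4·4.18·T = 373.69 T; water cools: 667·4.18·(T − 34.2) = 2788.1(T − 34.2)
3161.8 T = 95352 − 29860 = 65492
T ≈ 20.71 °C. Since T > 0 °C, the all-ice-melts assumption holds.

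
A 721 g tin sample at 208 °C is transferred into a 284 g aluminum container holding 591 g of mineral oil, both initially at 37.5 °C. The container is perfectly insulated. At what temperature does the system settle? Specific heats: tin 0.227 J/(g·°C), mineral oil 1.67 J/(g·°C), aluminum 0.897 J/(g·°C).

Energy conservation, ΣQ = 0:
721·0.227·(T − 208) + 591·1.67·(T − 37.5) + 284·0.897·(T − 37.5) = 0
(163.67 + 986.97 + 254.75) T = 163.67·208 + 986.97·37.5 + 254.75·37.5
T = 80607 / 1405.4 = 57.4 °C

T_f ≈ 57.4 °C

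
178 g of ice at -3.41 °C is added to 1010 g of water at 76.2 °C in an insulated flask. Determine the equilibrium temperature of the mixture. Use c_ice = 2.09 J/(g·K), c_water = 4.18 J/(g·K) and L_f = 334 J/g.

Let T be the final temperature. ΣQ_i = 0:
ice -3.41→0 °C: 178×2.09×3.41 = 1268.6; fusion: m_ice L_f = 178×334 = 59452; meltwater 0→T: 178×4.18×T = 744.04 T; water: 4221.8(T − 76.2)
4965.8 T = 321701 − 60721 = 260981
T ≈ 52.56 °C. Since T > 0 °C, the all-ice-melts assumption holds.

T_f ≈ 52.6 °C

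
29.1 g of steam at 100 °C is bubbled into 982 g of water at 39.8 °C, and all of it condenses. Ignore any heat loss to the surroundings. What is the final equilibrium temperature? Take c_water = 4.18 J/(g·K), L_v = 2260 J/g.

T_f ≈ 57.1 °C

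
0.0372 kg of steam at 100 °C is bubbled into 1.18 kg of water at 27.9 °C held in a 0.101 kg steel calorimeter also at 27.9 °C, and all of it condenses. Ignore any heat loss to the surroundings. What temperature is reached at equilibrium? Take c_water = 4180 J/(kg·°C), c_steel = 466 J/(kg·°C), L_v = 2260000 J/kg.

T_f ≈ 46.5 °C

Net heat exchanged in the isolated system is zero:
latent heat released on condensation: 0.0372·2260000 = 84072; condensate cools 100→T: 0.0372·4180·(T − 100) = 155.5(T − 100); original water: 4932.4(T − 27.9); cup: 47.07(T − 27.9)
5135 T = 84072 + 15550 + 138927 = 238549
T ≈ 46.46 °C (< 100 °C, so full condensation is consistent).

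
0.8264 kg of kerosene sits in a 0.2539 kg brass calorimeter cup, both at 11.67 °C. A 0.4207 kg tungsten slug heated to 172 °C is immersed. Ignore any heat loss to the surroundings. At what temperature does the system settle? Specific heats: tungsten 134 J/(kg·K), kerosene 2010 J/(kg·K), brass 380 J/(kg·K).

Setting the total heat transfer to zero:
0.4207·134·(T − 172) + 0.8264·2010·(T − 11.67) + 0.2539·380·(T − 11.67) = 0
56.37(T − 172) + 1661.1(T − 11.67) + 96.48(T − 11.67) = 0
1813.9 T = 30207
T = 30207 / 1813.9 = 16.7 °C

T_f ≈ 16.7 °C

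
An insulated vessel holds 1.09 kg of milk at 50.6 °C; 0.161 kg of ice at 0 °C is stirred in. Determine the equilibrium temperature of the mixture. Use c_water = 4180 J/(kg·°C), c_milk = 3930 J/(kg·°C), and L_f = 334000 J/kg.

Energy conservation, ΣQ = 0:
fusion: m_ice L_f = 0.161×334000 = 53774
  warm the meltwater: 672.98 T
  milk: 4283.7(T − 50.6)
4956.7 T = 216755 − 53774 = 162981
T ≈ 32.88 °C. Since T > 0 °C, the all-ice-melts assumption holds.

T_f ≈ 32.9 °C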